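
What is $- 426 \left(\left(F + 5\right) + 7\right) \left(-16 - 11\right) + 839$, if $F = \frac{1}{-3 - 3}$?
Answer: $136946$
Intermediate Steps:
$F = - \frac{1}{6}$ ($F = \frac{1}{-6} = - \frac{1}{6} \approx -0.16667$)
$- 426 \left(\left(F + 5\right) + 7\right) \left(-16 - 11\right) + 839 = - 426 \left(\left(- \frac{1}{6} + 5\right) + 7\right) \left(-16 - 11\right) + 839 = - 426 \left(\frac{29}{6} + 7\right) \left(-27\right) + 839 = - 426 \cdot \frac{71}{6} \left(-27\right) + 839 = \left(-426\right) \left(- \frac{639}{2}\right) + 839 = 136107 + 839 = 136946$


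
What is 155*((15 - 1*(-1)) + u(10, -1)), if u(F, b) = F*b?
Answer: 930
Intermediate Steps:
155*((15 - 1*(-1)) + u(10, -1)) = 155*((15 - 1*(-1)) + 10*(-1)) = 155*((15 + 1) - 10) = 155*(16 - 10) = 155*6 = 930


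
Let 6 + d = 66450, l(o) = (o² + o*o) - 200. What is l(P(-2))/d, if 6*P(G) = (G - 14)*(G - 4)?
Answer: 26/5537 ≈ 0.0046957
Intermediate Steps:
P(G) = (-14 + G)*(-4 + G)/6 (P(G) = ((G - 14)*(G - 4))/6 = ((-14 + G)*(-4 + G))/6 = (-14 + G)*(-4 + G)/6)
l(o) = -200 + 2*o² (l(o) = (o² + o²) - 200 = 2*o² - 200 = -200 + 2*o²)
d = 66444 (d = -6 + 66450 = 66444)
l(P(-2))/d = (-200 + 2*(28/3 - 3*(-2) + (⅙)*(-2)²)²)/66444 = (-200 + 2*(28/3 + 6 + (⅙)*4)²)*(1/66444) = (-200 + 2*(28/3 + 6 + ⅔)²)*(1/66444) = (-200 + 2*16²)*(1/66444) = (-200 + 2*256)*(1/66444) = (-200 + 512)*(1/66444) = 312*(1/66444) = 26/5537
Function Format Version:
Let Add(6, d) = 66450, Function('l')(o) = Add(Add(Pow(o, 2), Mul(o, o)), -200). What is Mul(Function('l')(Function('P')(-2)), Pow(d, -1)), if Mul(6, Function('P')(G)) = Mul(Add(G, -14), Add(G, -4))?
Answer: Rational(26, 5537) ≈ 0.0046957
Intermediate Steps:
Function('P')(G) = Mul(Rational(1, 6), Add(-14, G), Add(-4, G)) (Function('P')(G) = Mul(Rational(1, 6), Mul(Add(G, -14), Add(G, -4))) = Mul(Rational(1, 6), Mul(Add(-14, G), Add(-4, G))) = Mul(Rational(1, 6), Add(-14, G), Add(-4, G)))
Function('l')(o) = Add(-200, Mul(2, Pow(o, 2))) (Function('l')(o) = Add(Add(Pow(o, 2), Pow(o, 2)), -200) = Add(Mul(2, Pow(o, 2)), -200) = Add(-200, Mul(2, Pow(o, 2))))
d = 66444 (d = Add(-6, 66450) = 66444)
Mul(Function('l')(Function('P')(-2)), Pow(d, -1)) = Mul(Add(-200, Mul(2, Pow(Add(Rational(28, 3), Mul(-3, -2), Mul(Rational(1, 6), Pow(-2, 2))), 2))), Pow(66444, -1)) = Mul(Add(-200, Mul(2, Pow(Add(Rational(28, 3), 6, Mul(Rational(1, 6), 4)), 2))), Rational(1, 66444)) = Mul(Add(-200, Mul(2, Pow(Add(Rational(28, 3), 6, Rational(2, 3)), 2))), Rational(1, 66444)) = Mul(Add(-200, Mul(2, Pow(16, 2))), Rational(1, 66444)) = Mul(Add(-200, Mul(2, 256)), Rational(1, 66444)) = Mul(Add(-200, 512), Rational(1, 66444)) = Mul(312, Rational(1, 66444)) = Rational(26, 5537)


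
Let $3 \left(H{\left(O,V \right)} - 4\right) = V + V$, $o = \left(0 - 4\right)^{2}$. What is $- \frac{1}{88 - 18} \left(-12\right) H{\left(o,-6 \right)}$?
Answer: $0$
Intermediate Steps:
$o = 16$ ($o = \left(-4\right)^{2} = 16$)
$H{\left(O,V \right)} = 4 + \frac{2 V}{3}$ ($H{\left(O,V \right)} = 4 + \frac{V + V}{3} = 4 + \frac{2 V}{3}$)
$- \frac{1}{88 - 18} \left(-12\right) H{\left(o,-6 \right)} = - \frac{1}{88 - 18} \left(-12\right) \left(4 + \frac{2}{3} \left(-6\right)\right) = - \frac{1}{70} \left(-12\right) \left(4 - 4\right) = - \frac{1}{70} \left(-12\right) 0 = - \frac{\left(-6\right) 0}{35} = \left(-1\right) 0 = 0$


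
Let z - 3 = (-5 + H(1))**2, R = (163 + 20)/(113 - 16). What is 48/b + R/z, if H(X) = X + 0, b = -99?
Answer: -23449/60819 ≈ -0.38555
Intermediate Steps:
R = 183/97 ≈ 1.8866
H(X) = X
z = 19 (z = 3 + (-5 + 1)**2 = 3 + (-4)**2 = 3 + 16 = 19)
48/b + R/z = 48/(-99) + (183/97)/19 = 48*(-1/99) + (183/97)*(1/19) = -16/33 + 183/1843 = -23449/60819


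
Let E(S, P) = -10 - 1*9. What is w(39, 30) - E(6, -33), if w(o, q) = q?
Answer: 49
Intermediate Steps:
E(S, P) = -19 (E(S, P) = -10 - 9 = -19)
w(39, 30) - E(6, -33) = 30 - 1*(-19) = 30 + 19 = 49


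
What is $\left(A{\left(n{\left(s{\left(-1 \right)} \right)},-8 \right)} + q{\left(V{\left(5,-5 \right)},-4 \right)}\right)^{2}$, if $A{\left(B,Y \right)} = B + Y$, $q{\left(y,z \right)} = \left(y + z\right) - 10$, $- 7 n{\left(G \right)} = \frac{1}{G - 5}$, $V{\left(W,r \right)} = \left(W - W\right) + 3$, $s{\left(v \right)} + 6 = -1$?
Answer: $\frac{2544025}{7056} \approx 360.55$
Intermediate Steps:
$s{\left(v \right)} = -7$ ($s{\left(v \right)} = -6 - 1 = -7$)
$V{\left(W,r \right)} = 3$ ($V{\left(W,r \right)} = 0 + 3 = 3$)
$n{\left(G \right)} = - \frac{1}{7 \left(-5 + G\right)}$ ($n{\left(G \right)} = - \frac{1}{7 \left(G - 5\right)} = - \frac{1}{7 \left(-5 + G\right)}$)
$q{\left(y,z \right)} = -10 + y + z$
$\left(A{\left(n{\left(s{\left(-1 \right)} \right)},-8 \right)} + q{\left(V{\left(5,-5 \right)},-4 \right)}\right)^{2} = \left(\left(- \frac{1}{-35 + 7 \left(-7\right)} - 8\right) - 11\right)^{2} = \left(\left(- \frac{1}{-35 - 49} - 8\right) - 11\right)^{2} = \left(\left(- \frac{1}{-84} - 8\right) - 11\right)^{2} = \left(\left(\left(-1\right) \left(- \frac{1}{84}\right) - 8\right) - 11\right)^{2} = \left(\left(\frac{1}{84} - 8\right) - 11\right)^{2} = \left(- \frac{671}{84} - 11\right)^{2} = \left(- \frac{1595}{84}\right)^{2} = \frac{2544025}{7056}$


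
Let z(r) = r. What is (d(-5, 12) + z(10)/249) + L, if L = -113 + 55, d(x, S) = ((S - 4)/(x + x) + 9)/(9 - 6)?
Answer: -22919/415 ≈ -55.227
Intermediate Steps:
d(x, S) = 3 + (-4 + S)/(6*x) (d(x, S) = ((-4 + S)/((2*x)) + 9)/3 = ((-4 + S)*(1/(2*x)) + 9)*(⅓) = ((-4 + S)/(2*x) + 9)*(⅓) = (9 + (-4 + S)/(2*x))*(⅓) = 3 + (-4 + S)/(6*x))
L = -58
(d(-5, 12) + z(10)/249) + L = ((⅙)*(-4 + 12 + 18*(-5))/(-5) + 10/249) - 58 = ((⅙)*(-⅕)*(-4 + 12 - 90) + 10*(1/249)) - 58 = ((⅙)*(-⅕)*(-82) + 10/249) - 58 = (41/15 + 10/249) - 58 = 1151/415 - 58 = -22919/415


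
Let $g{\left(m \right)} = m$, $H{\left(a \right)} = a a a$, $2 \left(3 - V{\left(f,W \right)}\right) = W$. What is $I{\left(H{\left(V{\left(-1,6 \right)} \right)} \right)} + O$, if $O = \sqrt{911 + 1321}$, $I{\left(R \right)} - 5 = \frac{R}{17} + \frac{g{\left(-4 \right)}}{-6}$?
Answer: $\frac{17}{3} + 6 \sqrt{62} \approx 52.911$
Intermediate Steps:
$V{\left(f,W \right)} = 3 - \frac{W}{2}$
$H{\left(a \right)} = a^{3}$ ($H{\left(a \right)} = a^{2} a = a^{3}$)
$I{\left(R \right)} = \frac{17}{3} + \frac{R}{17}$ ($I{\left(R \right)} = 5 + \left(\frac{R}{17} - \frac{4}{-6}\right) = 5 + \left(R \frac{1}{17} - - \frac{2}{3}\right) = 5 + \left(\frac{R}{17} + \frac{2}{3}\right) = 5 + \left(\frac{2}{3} + \frac{R}{17}\right) = \frac{17}{3} + \frac{R}{17}$)
$O = 6 \sqrt{62}$ ($O = \sqrt{2232} = 6 \sqrt{62} \approx 47.244$)
$I{\left(H{\left(V{\left(-1,6 \right)} \right)} \right)} + O = \left(\frac{17}{3} + \frac{\left(3 - 3\right)^{3}}{17}\right) + 6 \sqrt{62} = \left(\frac{17}{3} + \frac{0^{3}}{17}\right) + 6 \sqrt{62} = \left(\frac{17}{3} + \frac{1}{17} \cdot 0\right) + 6 \sqrt{62} = \left(\frac{17}{3} + 0\right) + 6 \sqrt{62} = \frac{17}{3} + 6 \sqrt{62}$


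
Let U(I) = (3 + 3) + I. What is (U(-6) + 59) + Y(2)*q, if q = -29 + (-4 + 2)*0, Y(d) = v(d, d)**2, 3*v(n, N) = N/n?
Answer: 502/9 ≈ 55.778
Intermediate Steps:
v(n, N) = N/(3*n) (v(n, N) = (N/n)/3 = N/(3*n))
Y(d) = 1/9 (Y(d) = (d/(3*d))**2 = (1/3)**2 = 1/9)
U(I) = 6 + I
q = -29 (q = -29 - 2*0 = -29 + 0 = -29)
(U(-6) + 59) + Y(2)*q = ((6 - 6) + 59) + (1/9)*(-29) = (0 + 59) - 29/9 = 59 - 29/9 = 502/9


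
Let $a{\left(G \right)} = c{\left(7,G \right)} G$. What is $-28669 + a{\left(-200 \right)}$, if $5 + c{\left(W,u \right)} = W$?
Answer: $-29069$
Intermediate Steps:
$c{\left(W,u \right)} = -5 + W$
$a{\left(G \right)} = 2 G$ ($a{\left(G \right)} = \left(-5 + 7\right) G = 2 G$)
$-28669 + a{\left(-200 \right)} = -28669 + 2 \left(-200\right) = -28669 - 400 = -29069$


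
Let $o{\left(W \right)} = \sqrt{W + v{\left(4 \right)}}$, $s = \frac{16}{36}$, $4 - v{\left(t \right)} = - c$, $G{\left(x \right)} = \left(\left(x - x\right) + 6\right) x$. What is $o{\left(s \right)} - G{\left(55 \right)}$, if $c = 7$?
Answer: $-330 + \frac{\sqrt{103}}{3} \approx -326.62$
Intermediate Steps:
$G{\left(x \right)} = 6 x$ ($G{\left(x \right)} = \left(0 + 6\right) x = 6 x$)
$v{\left(t \right)} = 11$ ($v{\left(t \right)} = 4 - \left(-1\right) 7 = 4 - -7 = 4 + 7 = 11$)
$s = \frac{4}{9}$ ($s = 16 \cdot \frac{1}{36} = \frac{4}{9} \approx 0.44444$)
$o{\left(W \right)} = \sqrt{11 + W}$ ($o{\left(W \right)} = \sqrt{W + 11} = \sqrt{11 + W}$)
$o{\left(s \right)} - G{\left(55 \right)} = \sqrt{11 + \frac{4}{9}} - 6 \cdot 55 = \sqrt{\frac{103}{9}} - 330 = \frac{\sqrt{103}}{3} - 330 = -330 + \frac{\sqrt{103}}{3}$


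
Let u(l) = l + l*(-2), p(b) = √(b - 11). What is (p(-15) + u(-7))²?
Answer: (7 + I*√26)² ≈ 23.0 + 71.386*I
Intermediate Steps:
p(b) = √(-11 + b)
u(l) = -l (u(l) = l - 2*l = -l)
(p(-15) + u(-7))² = (√(-11 - 15) - 1*(-7))² = (√(-26) + 7)² = (I*√26 + 7)² = (7 + I*√26)²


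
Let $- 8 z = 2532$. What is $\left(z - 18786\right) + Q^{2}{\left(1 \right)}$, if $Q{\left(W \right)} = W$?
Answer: $- \frac{38203}{2} \approx -19102.0$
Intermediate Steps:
$z = - \frac{633}{2}$ ($z = \left(- \frac{1}{8}\right) 2532 = - \frac{633}{2} \approx -316.5$)
$\left(z - 18786\right) + Q^{2}{\left(1 \right)} = \left(- \frac{633}{2} - 18786\right) + 1^{2} = - \frac{38205}{2} + 1 = - \frac{38203}{2}$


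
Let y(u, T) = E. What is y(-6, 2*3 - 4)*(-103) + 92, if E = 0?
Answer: 92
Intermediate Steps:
y(u, T) = 0
y(-6, 2*3 - 4)*(-103) + 92 = 0*(-103) + 92 = 0 + 92 = 92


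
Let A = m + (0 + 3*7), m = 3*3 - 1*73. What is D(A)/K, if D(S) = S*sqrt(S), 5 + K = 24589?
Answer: -43*I*sqrt(43)/24584 ≈ -0.01147*I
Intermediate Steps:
m = -64 (m = 9 - 73 = -64)
K = 24584 (K = -5 + 24589 = 24584)
A = -43 (A = -64 + (0 + 3*7) = -64 + (0 + 21) = -64 + 21 = -43)
D(S) = S**(3/2)
D(A)/K = (-43)**(3/2)/24584 = -43*I*sqrt(43)*(1/24584) = -43*I*sqrt(43)/24584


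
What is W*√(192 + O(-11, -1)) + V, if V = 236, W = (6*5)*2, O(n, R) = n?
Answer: 236 + 60*√181 ≈ 1043.2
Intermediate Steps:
W = 60 (W = 30*2 = 60)
W*√(192 + O(-11, -1)) + V = 60*√(192 - 11) + 236 = 60*√181 + 236 = 236 + 60*√181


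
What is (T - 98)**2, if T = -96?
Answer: 37636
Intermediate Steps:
(T - 98)**2 = (-96 - 98)**2 = (-194)**2 = 37636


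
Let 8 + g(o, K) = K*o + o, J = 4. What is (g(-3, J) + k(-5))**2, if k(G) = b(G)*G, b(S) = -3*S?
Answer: 9604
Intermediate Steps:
k(G) = -3*G**2 (k(G) = (-3*G)*G = -3*G**2)
g(o, K) = -8 + o + K*o (g(o, K) = -8 + (K*o + o) = -8 + (o + K*o) = -8 + o + K*o)
(g(-3, J) + k(-5))**2 = ((-8 - 3 + 4*(-3)) - 3*(-5)**2)**2 = ((-8 - 3 - 12) - 3*25)**2 = (-23 - 75)**2 = (-98)**2 = 9604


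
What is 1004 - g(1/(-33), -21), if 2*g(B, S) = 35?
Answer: 1973/2 ≈ 986.50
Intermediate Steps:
g(B, S) = 35/2 (g(B, S) = (½)*35 = 35/2)
1004 - g(1/(-33), -21) = 1004 - 1*35/2 = 1004 - 35/2 = 1973/2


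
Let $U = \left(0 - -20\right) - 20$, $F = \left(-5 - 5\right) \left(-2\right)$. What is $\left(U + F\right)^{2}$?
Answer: $400$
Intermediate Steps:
$F = 20$ ($F = \left(-10\right) \left(-2\right) = 20$)
$U = 0$ ($U = \left(0 + 20\right) - 20 = 20 - 20 = 0$)
$\left(U + F\right)^{2} = \left(0 + 20\right)^{2} = 20^{2} = 400$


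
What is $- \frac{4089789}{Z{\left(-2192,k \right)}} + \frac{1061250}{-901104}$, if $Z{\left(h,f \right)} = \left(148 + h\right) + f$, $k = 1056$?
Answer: $\frac{153511529669}{37095448} \approx 4138.3$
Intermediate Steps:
$Z{\left(h,f \right)} = 148 + f + h$
$- \frac{4089789}{Z{\left(-2192,k \right)}} + \frac{1061250}{-901104} = - \frac{4089789}{148 + 1056 - 2192} + \frac{1061250}{-901104} = - \frac{4089789}{-988} + 1061250 \left(- \frac{1}{901104}\right) = \left(-4089789\right) \left(- \frac{1}{988}\right) - \frac{176875}{150184} = \frac{4089789}{988} - \frac{176875}{150184} = \frac{153511529669}{37095448}$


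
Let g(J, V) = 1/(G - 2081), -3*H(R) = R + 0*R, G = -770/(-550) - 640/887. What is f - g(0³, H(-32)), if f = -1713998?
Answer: -15813732907113/9226226 ≈ -1.7140e+6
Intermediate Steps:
G = 3009/4435 (G = -770*(-1/550) - 640*1/887 = 7/5 - 640/887 = 3009/4435 ≈ 0.67847)
H(R) = -R/3 (H(R) = -(R + 0*R)/3 = -(R + 0)/3 = -R/3)
g(J, V) = -4435/9226226 (g(J, V) = 1/(3009/4435 - 2081) = 1/(-9226226/4435) = -4435/9226226)
f - g(0³, H(-32)) = -1713998 - 1*(-4435/9226226) = -1713998 + 4435/9226226 = -15813732907113/9226226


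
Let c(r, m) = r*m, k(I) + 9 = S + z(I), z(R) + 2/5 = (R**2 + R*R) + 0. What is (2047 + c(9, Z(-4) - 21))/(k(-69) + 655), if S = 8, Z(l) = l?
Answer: 4555/25439 ≈ 0.17906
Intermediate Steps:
z(R) = -2/5 + 2*R**2 (z(R) = -2/5 + ((R**2 + R*R) + 0) = -2/5 + ((R**2 + R**2) + 0) = -2/5 + (2*R**2 + 0) = -2/5 + 2*R**2)
k(I) = -7/5 + 2*I**2 (k(I) = -9 + (8 + (-2/5 + 2*I**2)) = -9 + (38/5 + 2*I**2) = -7/5 + 2*I**2)
c(r, m) = m*r
(2047 + c(9, Z(-4) - 21))/(k(-69) + 655) = (2047 + (-4 - 21)*9)/((-7/5 + 2*(-69)**2) + 655) = (2047 - 25*9)/((-7/5 + 2*4761) + 655) = (2047 - 225)/((-7/5 + 9522) + 655) = 1822/(47603/5 + 655) = 1822/(50878/5) = 1822*(5/50878) = 4555/25439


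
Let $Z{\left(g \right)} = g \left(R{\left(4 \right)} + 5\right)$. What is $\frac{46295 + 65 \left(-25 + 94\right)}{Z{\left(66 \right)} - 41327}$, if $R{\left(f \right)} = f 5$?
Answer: $- \frac{50780}{39677} \approx -1.2798$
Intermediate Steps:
$R{\left(f \right)} = 5 f$
$Z{\left(g \right)} = 25 g$ ($Z{\left(g \right)} = g \left(5 \cdot 4 + 5\right) = g \left(20 + 5\right) = g 25 = 25 g$)
$\frac{46295 + 65 \left(-25 + 94\right)}{Z{\left(66 \right)} - 41327} = \frac{46295 + 65 \left(-25 + 94\right)}{25 \cdot 66 - 41327} = \frac{46295 + 65 \cdot 69}{1650 - 41327} = \frac{46295 + 4485}{-39677} = 50780 \left(- \frac{1}{39677}\right) = - \frac{50780}{39677}$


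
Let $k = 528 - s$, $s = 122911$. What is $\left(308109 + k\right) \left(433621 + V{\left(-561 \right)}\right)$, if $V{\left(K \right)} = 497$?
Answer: $80626999668$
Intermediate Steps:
$k = -122383$ ($k = 528 - 122911 = -122383$)
$\left(308109 + k\right) \left(433621 + V{\left(-561 \right)}\right) = \left(308109 - 122383\right) \left(433621 + 497\right) = 185726 \cdot 434118 = 80626999668$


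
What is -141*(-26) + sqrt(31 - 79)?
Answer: 3666 + 4*I*sqrt(3) ≈ 3666.0 + 6.9282*I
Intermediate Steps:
-141*(-26) + sqrt(31 - 79) = 3666 + sqrt(-48) = 3666 + 4*I*sqrt(3)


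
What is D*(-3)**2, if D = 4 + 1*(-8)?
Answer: -36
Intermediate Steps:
D = -4 (D = 4 - 8 = -4)
D*(-3)**2 = -4*(-3)**2 = -4*9 = -36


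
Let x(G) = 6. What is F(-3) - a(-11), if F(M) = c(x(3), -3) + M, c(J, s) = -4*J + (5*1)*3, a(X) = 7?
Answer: -19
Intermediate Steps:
c(J, s) = 15 - 4*J (c(J, s) = -4*J + 5*3 = -4*J + 15 = 15 - 4*J)
F(M) = -9 + M (F(M) = (15 - 4*6) + M = (15 - 24) + M = -9 + M)
F(-3) - a(-11) = (-9 - 3) - 1*7 = -12 - 7 = -19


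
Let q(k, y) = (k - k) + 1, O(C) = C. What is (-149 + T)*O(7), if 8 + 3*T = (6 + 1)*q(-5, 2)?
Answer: -3136/3 ≈ -1045.3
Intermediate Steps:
q(k, y) = 1 (q(k, y) = 0 + 1 = 1)
T = -1/3 (T = -8/3 + ((6 + 1)*1)/3 = -8/3 + (7*1)/3 = -8/3 + (1/3)*7 = -8/3 + 7/3 = -1/3 ≈ -0.33333)
(-149 + T)*O(7) = (-149 - 1/3)*7 = -448/3*7 = -3136/3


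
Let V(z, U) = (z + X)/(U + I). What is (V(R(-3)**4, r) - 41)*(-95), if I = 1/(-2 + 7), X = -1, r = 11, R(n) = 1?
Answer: 3895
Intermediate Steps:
I = 1/5 ≈ 0.20000
V(z, U) = (-1 + z)/(1/5 + U) (V(z, U) = (z - 1)/(U + 1/5) = (-1 + z)/(1/5 + U))
(V(R(-3)**4, r) - 41)*(-95) = (5*(-1 + 1**4)/(1 + 5*11) - 41)*(-95) = (5*(-1 + 1)/(1 + 55) - 41)*(-95) = (5*0/56 - 41)*(-95) = (5*(1/56)*0 - 41)*(-95) = (0 - 41)*(-95) = -41*(-95) = 3895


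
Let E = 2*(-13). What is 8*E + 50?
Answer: -158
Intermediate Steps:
E = -26
8*E + 50 = 8*(-26) + 50 = -208 + 50 = -158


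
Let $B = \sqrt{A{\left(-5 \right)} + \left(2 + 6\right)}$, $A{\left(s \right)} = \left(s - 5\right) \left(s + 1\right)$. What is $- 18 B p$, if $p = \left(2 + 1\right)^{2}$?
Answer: $- 648 \sqrt{3} \approx -1122.4$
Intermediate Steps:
$A{\left(s \right)} = \left(1 + s\right) \left(-5 + s\right)$ ($A{\left(s \right)} = \left(-5 + s\right) \left(1 + s\right) = \left(1 + s\right) \left(-5 + s\right)$)
$B = 4 \sqrt{3}$ ($B = \sqrt{\left(-5 + \left(-5\right)^{2} - -20\right) + \left(2 + 6\right)} = \sqrt{\left(-5 + 25 + 20\right) + 8} = \sqrt{40 + 8} = \sqrt{48} = 4 \sqrt{3} \approx 6.9282$)
$p = 9$ ($p = 3^{2} = 9$)
$- 18 B p = - 18 \cdot 4 \sqrt{3} \cdot 9 = - 72 \sqrt{3} \cdot 9 = - 648 \sqrt{3}$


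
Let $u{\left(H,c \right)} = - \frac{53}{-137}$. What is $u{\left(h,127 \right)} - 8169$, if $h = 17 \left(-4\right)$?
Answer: $- \frac{1119100}{137} \approx -8168.6$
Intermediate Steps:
$h = -68$
$u{\left(H,c \right)} = \frac{53}{137}$ ($u{\left(H,c \right)} = \left(-53\right) \left(- \frac{1}{137}\right) = \frac{53}{137}$)
$u{\left(h,127 \right)} - 8169 = \frac{53}{137} - 8169 = - \frac{1119100}{137}$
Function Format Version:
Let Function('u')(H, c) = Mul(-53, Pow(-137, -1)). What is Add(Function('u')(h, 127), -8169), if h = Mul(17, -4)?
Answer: Rational(-1119100, 137) ≈ -8168.6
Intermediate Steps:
h = -68
Function('u')(H, c) = Rational(53, 137) (Function('u')(H, c) = Mul(-53, Rational(-1, 137)) = Rational(53, 137))
Add(Function('u')(h, 127), -8169) = Add(Rational(53, 137), -8169) = Rational(-1119100, 137)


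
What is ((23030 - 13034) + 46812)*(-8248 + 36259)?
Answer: 1591248888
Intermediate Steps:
((23030 - 13034) + 46812)*(-8248 + 36259) = (9996 + 46812)*28011 = 56808*28011 = 1591248888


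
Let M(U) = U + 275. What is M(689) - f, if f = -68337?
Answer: 69301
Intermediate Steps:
M(U) = 275 + U
M(689) - f = (275 + 689) - 1*(-68337) = 964 + 68337 = 69301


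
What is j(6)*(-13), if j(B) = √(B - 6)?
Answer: 0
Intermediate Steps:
j(B) = √(-6 + B)
j(6)*(-13) = √(-6 + 6)*(-13) = √0*(-13) = 0*(-13) = 0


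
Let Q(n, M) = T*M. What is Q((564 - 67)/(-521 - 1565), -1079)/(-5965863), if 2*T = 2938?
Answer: 1585051/5965863 ≈ 0.26569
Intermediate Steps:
T = 1469 (T = (½)*2938 = 1469)
Q(n, M) = 1469*M
Q((564 - 67)/(-521 - 1565), -1079)/(-5965863) = (1469*(-1079))/(-5965863) = -1585051*(-1/5965863) = 1585051/5965863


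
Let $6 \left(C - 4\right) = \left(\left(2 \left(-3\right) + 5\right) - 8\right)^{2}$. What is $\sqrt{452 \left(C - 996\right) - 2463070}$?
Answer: $2 i \sqrt{726338} \approx 1704.5 i$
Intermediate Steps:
$C = \frac{35}{2}$ ($C = 4 + \frac{\left(\left(2 \left(-3\right) + 5\right) - 8\right)^{2}}{6} = 4 + \frac{\left(\left(-6 + 5\right) - 8\right)^{2}}{6} = 4 + \frac{\left(-1 - 8\right)^{2}}{6} = 4 + \frac{\left(-9\right)^{2}}{6} = 4 + \frac{1}{6} \cdot 81 = 4 + \frac{27}{2} = \frac{35}{2} \approx 17.5$)
$\sqrt{452 \left(C - 996\right) - 2463070} = \sqrt{452 \left(\frac{35}{2} - 996\right) - 2463070} = \sqrt{452 \left(- \frac{1957}{2}\right) - 2463070} = \sqrt{-442282 - 2463070} = \sqrt{-2905352} = 2 i \sqrt{726338}$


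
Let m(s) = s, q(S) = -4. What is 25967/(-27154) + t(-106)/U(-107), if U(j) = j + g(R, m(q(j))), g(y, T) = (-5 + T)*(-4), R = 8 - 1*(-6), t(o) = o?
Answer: 1034667/1927934 ≈ 0.53667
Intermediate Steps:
R = 14 (R = 8 + 6 = 14)
g(y, T) = 20 - 4*T
U(j) = 36 + j (U(j) = j + (20 - 4*(-4)) = j + (20 + 16) = j + 36 = 36 + j)
25967/(-27154) + t(-106)/U(-107) = 25967/(-27154) - 106/(36 - 107) = 25967*(-1/27154) - 106/(-71) = -25967/27154 - 106*(-1/71) = -25967/27154 + 106/71 = 1034667/1927934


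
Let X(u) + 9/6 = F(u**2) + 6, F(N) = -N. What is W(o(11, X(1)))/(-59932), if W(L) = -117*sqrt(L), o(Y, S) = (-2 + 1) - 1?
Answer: 117*I*sqrt(2)/59932 ≈ 0.0027608*I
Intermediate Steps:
X(u) = 9/2 - u**2 (X(u) = -3/2 + (-u**2 + 6) = -3/2 + (6 - u**2) = 9/2 - u**2)
o(Y, S) = -2 (o(Y, S) = -1 - 1 = -2)
W(o(11, X(1)))/(-59932) = -117*I*sqrt(2)/(-59932) = -117*I*sqrt(2)*(-1/59932) = 117*I*sqrt(2)/59932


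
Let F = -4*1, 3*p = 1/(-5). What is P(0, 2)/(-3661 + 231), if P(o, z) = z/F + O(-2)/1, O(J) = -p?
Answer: 13/102900 ≈ 0.00012634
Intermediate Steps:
p = -1/15 (p = (⅓)/(-5) = (⅓)*(-⅕) = -1/15 ≈ -0.066667)
O(J) = 1/15 (O(J) = -1*(-1/15) = 1/15)
F = -4
P(o, z) = 1/15 - z/4 (P(o, z) = z/(-4) + (1/15)/1 = z*(-¼) + (1/15)*1 = -z/4 + 1/15 = 1/15 - z/4)
P(0, 2)/(-3661 + 231) = (1/15 - ¼*2)/(-3661 + 231) = (1/15 - ½)/(-3430) = -1/3430*(-13/30) = 13/102900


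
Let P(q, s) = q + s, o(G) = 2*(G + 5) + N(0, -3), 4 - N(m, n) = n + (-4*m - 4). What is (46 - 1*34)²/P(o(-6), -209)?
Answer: -18/25 ≈ -0.72000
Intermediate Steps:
N(m, n) = 8 - n + 4*m (N(m, n) = 4 - (n + (-4*m - 4)) = 4 - (n + (-4 - 4*m)) = 4 - (-4 + n - 4*m) = 4 + (4 - n + 4*m) = 8 - n + 4*m)
o(G) = 21 + 2*G (o(G) = 2*(G + 5) + (8 - 1*(-3) + 4*0) = 2*(5 + G) + (8 + 3 + 0) = (10 + 2*G) + 11 = 21 + 2*G)
(46 - 1*34)²/P(o(-6), -209) = (46 - 1*34)²/((21 + 2*(-6)) - 209) = (46 - 34)²/((21 - 12) - 209) = 12²/(9 - 209) = 144/(-200) = 144*(-1/200) = -18/25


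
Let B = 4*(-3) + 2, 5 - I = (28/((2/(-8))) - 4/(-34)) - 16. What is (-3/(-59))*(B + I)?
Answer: 6267/1003 ≈ 6.2483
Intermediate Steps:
I = 2259/17 (I = 5 - ((28/((2/(-8))) - 4/(-34)) - 16) = 5 - ((28/((2*(-⅛))) - 4*(-1/34)) - 16) = 5 - ((28/(-¼) + 2/17) - 16) = 5 - ((28*(-4) + 2/17) - 16) = 5 - ((-112 + 2/17) - 16) = 5 - (-1902/17 - 16) = 5 - 1*(-2174/17) = 5 + 2174/17 = 2259/17 ≈ 132.88)
B = -10 (B = -12 + 2 = -10)
(-3/(-59))*(B + I) = (-3/(-59))*(-10 + 2259/17) = -3*(-1/59)*(2089/17) = (3/59)*(2089/17) = 6267/1003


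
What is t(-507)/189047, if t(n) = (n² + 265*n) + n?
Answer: 122187/189047 ≈ 0.64633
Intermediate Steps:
t(n) = n² + 266*n
t(-507)/189047 = -507*(266 - 507)/189047 = -507*(-241)*(1/189047) = 122187*(1/189047) = 122187/189047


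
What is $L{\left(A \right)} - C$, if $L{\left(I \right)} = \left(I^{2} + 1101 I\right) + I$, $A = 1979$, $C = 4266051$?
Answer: $1831248$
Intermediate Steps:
$L{\left(I \right)} = I^{2} + 1102 I$
$L{\left(A \right)} - C = 1979 \left(1102 + 1979\right) - 4266051 = 1979 \cdot 3081 - 4266051 = 6097299 - 4266051 = 1831248$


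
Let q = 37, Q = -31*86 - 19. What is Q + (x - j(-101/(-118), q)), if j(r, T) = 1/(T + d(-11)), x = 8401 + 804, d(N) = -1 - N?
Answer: 306439/47 ≈ 6520.0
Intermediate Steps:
Q = -2685 (Q = -2666 - 19 = -2685)
x = 9205
j(r, T) = 1/(10 + T) (j(r, T) = 1/(T + (-1 - 1*(-11))) = 1/(T + (-1 + 11)) = 1/(T + 10) = 1/(10 + T))
Q + (x - j(-101/(-118), q)) = -2685 + (9205 - 1/(10 + 37)) = -2685 + (9205 - 1/47) = -2685 + 432634/47 = 306439/47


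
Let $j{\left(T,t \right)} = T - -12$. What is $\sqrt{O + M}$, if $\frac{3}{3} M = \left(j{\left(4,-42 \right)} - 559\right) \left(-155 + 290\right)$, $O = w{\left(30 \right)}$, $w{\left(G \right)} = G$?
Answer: $5 i \sqrt{2931} \approx 270.69 i$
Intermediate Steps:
$j{\left(T,t \right)} = 12 + T$ ($j{\left(T,t \right)} = T + 12 = 12 + T$)
$O = 30$
$M = -73305$ ($M = \left(\left(12 + 4\right) - 559\right) \left(-155 + 290\right) = \left(16 - 559\right) 135 = \left(-543\right) 135 = -73305$)
$\sqrt{O + M} = \sqrt{30 - 73305} = \sqrt{-73275} = 5 i \sqrt{2931}$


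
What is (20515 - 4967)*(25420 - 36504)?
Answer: -172334032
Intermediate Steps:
(20515 - 4967)*(25420 - 36504) = 15548*(-11084) = -172334032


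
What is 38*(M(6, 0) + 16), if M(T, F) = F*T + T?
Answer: 836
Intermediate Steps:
M(T, F) = T + F*T
38*(M(6, 0) + 16) = 38*(6*(1 + 0) + 16) = 38*(6*1 + 16) = 38*(6 + 16) = 38*22 = 836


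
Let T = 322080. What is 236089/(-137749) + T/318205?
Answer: -6151700465/8766484109 ≈ -0.70173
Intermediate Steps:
236089/(-137749) + T/318205 = 236089/(-137749) + 322080/318205 = 236089*(-1/137749) + 322080*(1/318205) = -236089/137749 + 64416/63641 = -6151700465/8766484109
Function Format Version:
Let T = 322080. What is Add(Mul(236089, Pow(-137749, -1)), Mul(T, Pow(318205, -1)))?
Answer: Rational(-6151700465, 8766484109) ≈ -0.70173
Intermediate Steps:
Add(Mul(236089, Pow(-137749, -1)), Mul(T, Pow(318205, -1))) = Add(Mul(236089, Pow(-137749, -1)), Mul(322080, Pow(318205, -1))) = Add(Mul(236089, Rational(-1, 137749)), Mul(322080, Rational(1, 318205))) = Add(Rational(-236089, 137749), Rational(64416, 63641)) = Rational(-6151700465, 8766484109)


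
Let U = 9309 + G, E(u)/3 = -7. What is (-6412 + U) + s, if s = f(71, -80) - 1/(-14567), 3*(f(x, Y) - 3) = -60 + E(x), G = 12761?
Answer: 227740479/14567 ≈ 15634.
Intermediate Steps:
E(u) = -21 (E(u) = 3*(-7) = -21)
U = 22070 (U = 9309 + 12761 = 22070)
f(x, Y) = -24 (f(x, Y) = 3 + (-60 - 21)/3 = 3 + (⅓)*(-81) = 3 - 27 = -24)
s = -349607/14567 (s = -24 - 1/(-14567) = -24 - 1*(-1/14567) = -24 + 1/14567 = -349607/14567 ≈ -24.000)
(-6412 + U) + s = (-6412 + 22070) - 349607/14567 = 15658 - 349607/14567 = 227740479/14567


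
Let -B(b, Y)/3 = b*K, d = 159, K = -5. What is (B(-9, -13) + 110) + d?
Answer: 134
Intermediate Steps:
B(b, Y) = 15*b (B(b, Y) = -3*b*(-5) = -(-15)*b = 15*b)
(B(-9, -13) + 110) + d = (15*(-9) + 110) + 159 = (-135 + 110) + 159 = -25 + 159 = 134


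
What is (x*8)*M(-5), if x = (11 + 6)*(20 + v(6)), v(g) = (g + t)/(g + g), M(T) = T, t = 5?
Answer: -42670/3 ≈ -14223.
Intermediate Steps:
v(g) = (5 + g)/(2*g) (v(g) = (g + 5)/(g + g) = (5 + g)/((2*g)) = (5 + g)*(1/(2*g)) = (5 + g)/(2*g))
x = 4267/12 (x = (11 + 6)*(20 + (½)*(5 + 6)/6) = 17*(20 + (½)*(⅙)*11) = 17*(20 + 11/12) = 17*(251/12) = 4267/12 ≈ 355.58)
(x*8)*M(-5) = ((4267/12)*8)*(-5) = (8534/3)*(-5) = -42670/3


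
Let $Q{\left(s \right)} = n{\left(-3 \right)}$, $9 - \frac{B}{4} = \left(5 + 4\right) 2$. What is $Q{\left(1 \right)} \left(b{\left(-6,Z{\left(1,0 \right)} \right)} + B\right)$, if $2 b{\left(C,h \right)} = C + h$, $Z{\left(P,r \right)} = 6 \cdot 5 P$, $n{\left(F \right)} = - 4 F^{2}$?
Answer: $864$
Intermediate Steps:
$Z{\left(P,r \right)} = 30 P$
$B = -36$ ($B = 36 - 4 \left(5 + 4\right) 2 = 36 - 4 \cdot 9 \cdot 2 = 36 - 72 = -36$)
$Q{\left(s \right)} = -36$ ($Q{\left(s \right)} = - 4 \left(-3\right)^{2} = \left(-4\right) 9 = -36$)
$b{\left(C,h \right)} = \frac{C}{2} + \frac{h}{2}$ ($b{\left(C,h \right)} = \frac{C + h}{2} = \frac{C}{2} + \frac{h}{2}$)
$Q{\left(1 \right)} \left(b{\left(-6,Z{\left(1,0 \right)} \right)} + B\right) = - 36 \left(\left(\frac{1}{2} \left(-6\right) + \frac{30 \cdot 1}{2}\right) - 36\right) = - 36 \left(\left(-3 + \frac{1}{2} \cdot 30\right) - 36\right) = - 36 \left(\left(-3 + 15\right) - 36\right) = - 36 \left(12 - 36\right) = \left(-36\right) \left(-24\right) = 864$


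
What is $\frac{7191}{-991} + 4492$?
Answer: $\frac{4444381}{991} \approx 4484.7$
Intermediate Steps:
$\frac{7191}{-991} + 4492 = 7191 \left(- \frac{1}{991}\right) + 4492 = - \frac{7191}{991} + 4492 = \frac{4444381}{991}$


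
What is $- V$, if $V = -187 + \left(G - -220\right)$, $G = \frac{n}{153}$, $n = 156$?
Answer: $- \frac{1735}{51} \approx -34.02$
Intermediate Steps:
$G = \frac{52}{51}$ ($G = \frac{156}{153} = 156 \cdot \frac{1}{153} = \frac{52}{51} \approx 1.0196$)
$V = \frac{1735}{51}$ ($V = -187 + \left(\frac{52}{51} - -220\right) = -187 + \left(\frac{52}{51} + 220\right) = -187 + \frac{11272}{51} = \frac{1735}{51} \approx 34.02$)
$- V = \left(-1\right) \frac{1735}{51} = - \frac{1735}{51}$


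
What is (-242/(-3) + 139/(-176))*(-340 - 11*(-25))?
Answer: -2741375/528 ≈ -5192.0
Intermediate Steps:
(-242/(-3) + 139/(-176))*(-340 - 11*(-25)) = (-242*(-⅓) + 139*(-1/176))*(-340 + 275) = (242/3 - 139/176)*(-65) = (42175/528)*(-65) = -2741375/528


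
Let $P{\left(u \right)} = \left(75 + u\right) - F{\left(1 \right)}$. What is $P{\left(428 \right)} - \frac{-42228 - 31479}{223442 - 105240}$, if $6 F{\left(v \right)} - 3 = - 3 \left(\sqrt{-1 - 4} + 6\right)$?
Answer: $\frac{29912409}{59101} + \frac{i \sqrt{5}}{2} \approx 506.12 + 1.118 i$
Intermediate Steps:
$F{\left(v \right)} = - \frac{5}{2} - \frac{i \sqrt{5}}{2}$ ($F{\left(v \right)} = \frac{1}{2} + \frac{\left(-3\right) \left(\sqrt{-1 - 4} + 6\right)}{6} = \frac{1}{2} + \frac{\left(-3\right) \left(\sqrt{-5} + 6\right)}{6} = \frac{1}{2} + \frac{\left(-3\right) \left(i \sqrt{5} + 6\right)}{6} = \frac{1}{2} + \frac{\left(-3\right) \left(6 + i \sqrt{5}\right)}{6} = \frac{1}{2} + \frac{-18 - 3 i \sqrt{5}}{6} = \frac{1}{2} - \left(3 + \frac{i \sqrt{5}}{2}\right) = - \frac{5}{2} - \frac{i \sqrt{5}}{2}$)
$P{\left(u \right)} = \frac{155}{2} + u + \frac{i \sqrt{5}}{2}$ ($P{\left(u \right)} = \left(75 + u\right) - \left(- \frac{5}{2} - \frac{i \sqrt{5}}{2}\right) = \left(75 + u\right) + \left(\frac{5}{2} + \frac{i \sqrt{5}}{2}\right) = \frac{155}{2} + u + \frac{i \sqrt{5}}{2}$)
$P{\left(428 \right)} - \frac{-42228 - 31479}{223442 - 105240} = \left(\frac{155}{2} + 428 + \frac{i \sqrt{5}}{2}\right) - \frac{-42228 - 31479}{223442 - 105240} = \left(\frac{1011}{2} + \frac{i \sqrt{5}}{2}\right) - - \frac{73707}{118202} = \left(\frac{1011}{2} + \frac{i \sqrt{5}}{2}\right) + \frac{73707}{118202} = \frac{29912409}{59101} + \frac{i \sqrt{5}}{2}$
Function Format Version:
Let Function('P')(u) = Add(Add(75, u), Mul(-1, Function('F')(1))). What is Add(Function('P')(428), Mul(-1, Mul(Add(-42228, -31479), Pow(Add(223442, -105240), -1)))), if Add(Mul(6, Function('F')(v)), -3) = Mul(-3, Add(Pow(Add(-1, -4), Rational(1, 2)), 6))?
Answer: Add(Rational(29912409, 59101), Mul(Rational(1, 2), I, Pow(5, Rational(1, 2)))) ≈ Add(506.12, Mul(1.1180, I))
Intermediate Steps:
Function('F')(v) = Add(Rational(-5, 2), Mul(Rational(-1, 2), I, Pow(5, Rational(1, 2)))) (Function('F')(v) = Add(Rational(1, 2), Mul(Rational(1, 6), Mul(-3, Add(Pow(Add(-1, -4), Rational(1, 2)), 6)))) = Add(Rational(1, 2), Mul(Rational(1, 6), Mul(-3, Add(Pow(-5, Rational(1, 2)), 6)))) = Add(Rational(1, 2), Mul(Rational(1, 6), Mul(-3, Add(Mul(I, Pow(5, Rational(1, 2))), 6)))) = Add(Rational(1, 2), Mul(Rational(1, 6), Mul(-3, Add(6, Mul(I, Pow(5, Rational(1, 2))))))) = Add(Rational(1, 2), Mul(Rational(1, 6), Add(-18, Mul(-3, I, Pow(5, Rational(1, 2)))))) = Add(Rational(1, 2), Add(-3, Mul(Rational(-1, 2), I, Pow(5, Rational(1, 2))))) = Add(Rational(-5, 2), Mul(Rational(-1, 2), I, Pow(5, Rational(1, 2)))))
Function('P')(u) = Add(Rational(155, 2), u, Mul(Rational(1, 2), I, Pow(5, Rational(1, 2)))) (Function('P')(u) = Add(Add(75, u), Mul(-1, Add(Rational(-5, 2), Mul(Rational(-1, 2), I, Pow(5, Rational(1, 2)))))) = Add(Add(75, u), Add(Rational(5, 2), Mul(Rational(1, 2), I, Pow(5, Rational(1, 2))))) = Add(Rational(155, 2), u, Mul(Rational(1, 2), I, Pow(5, Rational(1, 2)))))
Add(Function('P')(428), Mul(-1, Mul(Add(-42228, -31479), Pow(Add(223442, -105240), -1)))) = Add(Add(Rational(155, 2), 428, Mul(Rational(1, 2), I, Pow(5, Rational(1, 2)))), Mul(-1, Mul(Add(-42228, -31479), Pow(Add(223442, -105240), -1)))) = Add(Add(Rational(1011, 2), Mul(Rational(1, 2), I, Pow(5, Rational(1, 2)))), Mul(-1, Mul(-73707, Pow(118202, -1)))) = Add(Add(Rational(1011, 2), Mul(Rational(1, 2), I, Pow(5, Rational(1, 2)))), Mul(-1, Mul(-73707, Rational(1, 118202)))) = Add(Add(Rational(1011, 2), Mul(Rational(1, 2), I, Pow(5, Rational(1, 2)))), Mul(-1, Rational(-73707, 118202))) = Add(Add(Rational(1011, 2), Mul(Rational(1, 2), I, Pow(5, Rational(1, 2)))), Rational(73707, 118202)) = Add(Rational(29912409, 59101), Mul(Rational(1, 2), I, Pow(5, Rational(1, 2))))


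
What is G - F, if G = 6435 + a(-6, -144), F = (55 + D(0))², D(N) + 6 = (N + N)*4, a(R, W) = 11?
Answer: 4045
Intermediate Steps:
D(N) = -6 + 8*N (D(N) = -6 + (N + N)*4 = -6 + (2*N)*4 = -6 + 8*N)
F = 2401 (F = (55 + (-6 + 8*0))² = (55 + (-6 + 0))² = (55 - 6)² = 49² = 2401)
G = 6446 (G = 6435 + 11 = 6446)
G - F = 6446 - 1*2401 = 6446 - 2401 = 4045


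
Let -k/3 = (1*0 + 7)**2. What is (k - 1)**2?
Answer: 21904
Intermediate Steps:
k = -147 (k = -3*(1*0 + 7)**2 = -3*(0 + 7)**2 = -3*7**2 = -3*49 = -147)
(k - 1)**2 = (-147 - 1)**2 = (-148)**2 = 21904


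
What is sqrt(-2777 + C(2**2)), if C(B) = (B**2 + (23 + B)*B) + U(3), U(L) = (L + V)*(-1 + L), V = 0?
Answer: I*sqrt(2647) ≈ 51.449*I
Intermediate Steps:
U(L) = L*(-1 + L) (U(L) = (L + 0)*(-1 + L) = L*(-1 + L))
C(B) = 6 + B**2 + B*(23 + B) (C(B) = (B**2 + (23 + B)*B) + 3*(-1 + 3) = (B**2 + B*(23 + B)) + 3*2 = (B**2 + B*(23 + B)) + 6 = 6 + B**2 + B*(23 + B))
sqrt(-2777 + C(2**2)) = sqrt(-2777 + (6 + 2*(2**2)**2 + 23*2**2)) = sqrt(-2777 + (6 + 2*4**2 + 23*4)) = sqrt(-2777 + (6 + 2*16 + 92)) = sqrt(-2777 + (6 + 32 + 92)) = sqrt(-2777 + 130) = sqrt(-2647) = I*sqrt(2647)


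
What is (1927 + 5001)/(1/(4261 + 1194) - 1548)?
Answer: -37792240/8444339 ≈ -4.4754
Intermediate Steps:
(1927 + 5001)/(1/(4261 + 1194) - 1548) = 6928/(1/5455 - 1548) = 6928/(-8444339/5455) = 6928*(-5455/8444339) = -37792240/8444339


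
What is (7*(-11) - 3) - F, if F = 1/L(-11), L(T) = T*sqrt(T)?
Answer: -80 - I*sqrt(11)/121 ≈ -80.0 - 0.02741*I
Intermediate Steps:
L(T) = T**(3/2)
F = I*sqrt(11)/121 (F = 1/((-11)**(3/2)) = 1/(-11*I*sqrt(11)) = I*sqrt(11)/121 ≈ 0.02741*I)
(7*(-11) - 3) - F = (7*(-11) - 3) - I*sqrt(11)/121 = (-77 - 3) - I*sqrt(11)/121 = -80 - I*sqrt(11)/121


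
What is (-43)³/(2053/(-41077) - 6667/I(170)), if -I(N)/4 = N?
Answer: -2220818146520/272464319 ≈ -8150.9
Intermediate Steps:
I(N) = -4*N
(-43)³/(2053/(-41077) - 6667/I(170)) = (-43)³/(2053/(-41077) - 6667/((-4*170))) = -79507/(2053*(-1/41077) - 6667/(-680)) = -79507/(-2053/41077 - 6667*(-1/680)) = -79507/(-2053/41077 + 6667/680) = -79507/272464319/27932360 = -79507*27932360/272464319 = -2220818146520/272464319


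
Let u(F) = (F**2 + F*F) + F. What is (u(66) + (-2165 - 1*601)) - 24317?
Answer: -18305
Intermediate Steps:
u(F) = F + 2*F**2 (u(F) = (F**2 + F**2) + F = 2*F**2 + F = F + 2*F**2)
(u(66) + (-2165 - 1*601)) - 24317 = (66*(1 + 2*66) + (-2165 - 1*601)) - 24317 = (66*(1 + 132) + (-2165 - 601)) - 24317 = (66*133 - 2766) - 24317 = (8778 - 2766) - 24317 = 6012 - 24317 = -18305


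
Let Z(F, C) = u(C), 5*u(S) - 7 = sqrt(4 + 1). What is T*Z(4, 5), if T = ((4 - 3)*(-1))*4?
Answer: -28/5 - 4*sqrt(5)/5 ≈ -7.3889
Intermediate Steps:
u(S) = 7/5 + sqrt(5)/5 (u(S) = 7/5 + sqrt(4 + 1)/5 = 7/5 + sqrt(5)/5)
Z(F, C) = 7/5 + sqrt(5)/5
T = -4 (T = (1*(-1))*4 = -1*4 = -4)
T*Z(4, 5) = -4*(7/5 + sqrt(5)/5) = -28/5 - 4*sqrt(5)/5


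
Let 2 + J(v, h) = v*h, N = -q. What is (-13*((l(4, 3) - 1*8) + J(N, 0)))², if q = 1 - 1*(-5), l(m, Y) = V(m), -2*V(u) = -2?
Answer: 13689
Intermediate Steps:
V(u) = 1 (V(u) = -½*(-2) = 1)
l(m, Y) = 1
q = 6 (q = 1 + 5 = 6)
N = -6 (N = -1*6 = -6)
J(v, h) = -2 + h*v (J(v, h) = -2 + v*h = -2 + h*v)
(-13*((l(4, 3) - 1*8) + J(N, 0)))² = (-13*((1 - 1*8) + (-2 + 0*(-6))))² = (-13*((1 - 8) + (-2 + 0)))² = (-13*(-7 - 2))² = (-13*(-9))² = 117² = 13689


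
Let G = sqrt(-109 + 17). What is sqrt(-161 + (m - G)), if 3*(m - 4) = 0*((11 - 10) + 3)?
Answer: sqrt(-157 - 2*I*sqrt(23)) ≈ 0.38257 - 12.536*I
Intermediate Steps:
G = 2*I*sqrt(23) (G = sqrt(-92) = 2*I*sqrt(23) ≈ 9.5917*I)
m = 4 (m = 4 + (0*((11 - 10) + 3))/3 = 4 + (0*(1 + 3))/3 = 4 + (0*4)/3 = 4 + (1/3)*0 = 4 + 0 = 4)
sqrt(-161 + (m - G)) = sqrt(-161 + (4 - 2*I*sqrt(23))) = sqrt(-157 - 2*I*sqrt(23))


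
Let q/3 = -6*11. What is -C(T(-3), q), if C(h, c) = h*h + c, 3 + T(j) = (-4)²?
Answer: 29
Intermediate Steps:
T(j) = 13 (T(j) = -3 + (-4)² = -3 + 16 = 13)
q = -198 (q = 3*(-6*11) = 3*(-66) = -198)
C(h, c) = c + h² (C(h, c) = h² + c = c + h²)
-C(T(-3), q) = -(-198 + 13²) = -(-198 + 169) = -1*(-29) = 29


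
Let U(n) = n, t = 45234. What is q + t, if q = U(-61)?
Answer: 45173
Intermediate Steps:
q = -61
q + t = -61 + 45234 = 45173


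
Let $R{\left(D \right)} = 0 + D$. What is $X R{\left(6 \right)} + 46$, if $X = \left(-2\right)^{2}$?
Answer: $70$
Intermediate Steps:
$X = 4$
$R{\left(D \right)} = D$
$X R{\left(6 \right)} + 46 = 4 \cdot 6 + 46 = 24 + 46 = 70$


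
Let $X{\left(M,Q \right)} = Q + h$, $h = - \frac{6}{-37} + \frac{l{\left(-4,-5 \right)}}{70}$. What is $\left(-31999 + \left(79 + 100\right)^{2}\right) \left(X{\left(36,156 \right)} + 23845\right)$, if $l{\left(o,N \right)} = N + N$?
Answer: $\frac{37297584}{37} \approx 1.008 \cdot 10^{6}$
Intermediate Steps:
$l{\left(o,N \right)} = 2 N$
$h = \frac{5}{259}$ ($h = - \frac{6}{-37} + \frac{2 \left(-5\right)}{70} = \left(-6\right) \left(- \frac{1}{37}\right) - \frac{1}{7} = \frac{6}{37} - \frac{1}{7} = \frac{5}{259} \approx 0.019305$)
$X{\left(M,Q \right)} = \frac{5}{259} + Q$ ($X{\left(M,Q \right)} = Q + \frac{5}{259} = \frac{5}{259} + Q$)
$\left(-31999 + \left(79 + 100\right)^{2}\right) \left(X{\left(36,156 \right)} + 23845\right) = \left(-31999 + \left(79 + 100\right)^{2}\right) \left(\left(\frac{5}{259} + 156\right) + 23845\right) = \left(-31999 + 179^{2}\right) \left(\frac{40409}{259} + 23845\right) = \left(-31999 + 32041\right) \frac{6216264}{259} = 42 \cdot \frac{6216264}{259} = \frac{37297584}{37}$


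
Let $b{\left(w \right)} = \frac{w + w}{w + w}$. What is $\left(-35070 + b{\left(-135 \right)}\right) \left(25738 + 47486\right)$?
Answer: $-2567892456$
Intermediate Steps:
$b{\left(w \right)} = 1$ ($b{\left(w \right)} = \frac{2 w}{2 w} = 2 w \frac{1}{2 w} = 1$)
$\left(-35070 + b{\left(-135 \right)}\right) \left(25738 + 47486\right) = \left(-35070 + 1\right) \left(25738 + 47486\right) = \left(-35069\right) 73224 = -2567892456$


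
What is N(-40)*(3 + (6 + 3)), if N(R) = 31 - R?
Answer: 852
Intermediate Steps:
N(-40)*(3 + (6 + 3)) = (31 - 1*(-40))*(3 + (6 + 3)) = (31 + 40)*(3 + 9) = 71*12 = 852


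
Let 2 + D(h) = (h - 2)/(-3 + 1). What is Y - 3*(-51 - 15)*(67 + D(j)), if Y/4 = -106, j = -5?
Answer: 13139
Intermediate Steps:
Y = -424 (Y = 4*(-106) = -424)
D(h) = -1 - h/2 (D(h) = -2 + (h - 2)/(-3 + 1) = -2 + (-2 + h)/(-2) = -2 + (-2 + h)*(-½) = -2 + (1 - h/2) = -1 - h/2)
Y - 3*(-51 - 15)*(67 + D(j)) = -424 - 3*(-51 - 15)*(67 + (-1 - ½*(-5))) = -424 - (-198)*(67 + (-1 + 5/2)) = -424 - (-198)*(67 + 3/2) = -424 - (-198)*137/2 = -424 - 3*(-4521) = -424 + 13563 = 13139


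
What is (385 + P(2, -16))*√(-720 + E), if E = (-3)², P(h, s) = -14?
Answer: 1113*I*√79 ≈ 9892.6*I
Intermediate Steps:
E = 9
(385 + P(2, -16))*√(-720 + E) = (385 - 14)*√(-720 + 9) = 371*√(-711) = 371*(3*I*√79) = 1113*I*√79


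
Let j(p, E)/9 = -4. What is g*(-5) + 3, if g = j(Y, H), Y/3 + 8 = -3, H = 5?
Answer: 183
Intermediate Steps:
Y = -33 (Y = -24 + 3*(-3) = -24 - 9 = -33)
j(p, E) = -36 (j(p, E) = 9*(-4) = -36)
g = -36
g*(-5) + 3 = -36*(-5) + 3 = 180 + 3 = 183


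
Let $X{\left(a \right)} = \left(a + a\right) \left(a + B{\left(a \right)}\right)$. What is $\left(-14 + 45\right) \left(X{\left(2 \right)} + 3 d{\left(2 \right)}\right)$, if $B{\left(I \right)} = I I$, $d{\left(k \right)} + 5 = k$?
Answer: $465$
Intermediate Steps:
$d{\left(k \right)} = -5 + k$
$B{\left(I \right)} = I^{2}$
$X{\left(a \right)} = 2 a \left(a + a^{2}\right)$ ($X{\left(a \right)} = \left(a + a\right) \left(a + a^{2}\right) = 2 a \left(a + a^{2}\right)$)
$\left(-14 + 45\right) \left(X{\left(2 \right)} + 3 d{\left(2 \right)}\right) = \left(-14 + 45\right) \left(2 \cdot 2^{2} \left(1 + 2\right) + 3 \left(-5 + 2\right)\right) = 31 \left(2 \cdot 4 \cdot 3 + 3 \left(-3\right)\right) = 31 \left(24 - 9\right) = 31 \cdot 15 = 465$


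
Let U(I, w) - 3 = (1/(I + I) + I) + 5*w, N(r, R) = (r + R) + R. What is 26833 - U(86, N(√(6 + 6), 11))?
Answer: 4581047/172 - 10*√3 ≈ 26617.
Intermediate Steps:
N(r, R) = r + 2*R (N(r, R) = (R + r) + R = r + 2*R)
U(I, w) = 3 + I + 1/(2*I) + 5*w (U(I, w) = 3 + ((1/(I + I) + I) + 5*w) = 3 + ((1/(2*I) + I) + 5*w) = 3 + ((I + 1/(2*I)) + 5*w) = 3 + (I + 1/(2*I) + 5*w) = 3 + I + 1/(2*I) + 5*w)
26833 - U(86, N(√(6 + 6), 11)) = 26833 - (3 + 86 + (½)/86 + 5*(√(6 + 6) + 2*11)) = 26833 - (3 + 86 + (½)*(1/86) + 5*(√12 + 22)) = 26833 - (3 + 86 + 1/172 + 5*(2*√3 + 22)) = 26833 - (3 + 86 + 1/172 + 5*(22 + 2*√3)) = 26833 - (3 + 86 + 1/172 + (110 + 10*√3)) = 26833 - (34229/172 + 10*√3) = 26833 + (-34229/172 - 10*√3) = 4581047/172 - 10*√3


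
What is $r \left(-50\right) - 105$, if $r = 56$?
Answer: $-2905$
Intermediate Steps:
$r \left(-50\right) - 105 = 56 \left(-50\right) - 105 = -2800 - 105 = -2905$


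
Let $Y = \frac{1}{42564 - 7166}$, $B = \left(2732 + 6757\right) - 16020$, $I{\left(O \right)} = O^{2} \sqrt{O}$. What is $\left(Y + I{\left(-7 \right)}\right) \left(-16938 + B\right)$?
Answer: $- \frac{23469}{35398} - 1149981 i \sqrt{7} \approx -0.663 - 3.0426 \cdot 10^{6} i$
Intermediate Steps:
$I{\left(O \right)} = O^{\frac{5}{2}}$
$B = -6531$ ($B = 9489 - 16020 = -6531$)
$Y = \frac{1}{35398} \approx 2.825 \cdot 10^{-5}$
$\left(Y + I{\left(-7 \right)}\right) \left(-16938 + B\right) = \left(\frac{1}{35398} + \left(-7\right)^{\frac{5}{2}}\right) \left(-16938 - 6531\right) = \left(\frac{1}{35398} + 49 i \sqrt{7}\right) \left(-23469\right) = - \frac{23469}{35398} - 1149981 i \sqrt{7}$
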